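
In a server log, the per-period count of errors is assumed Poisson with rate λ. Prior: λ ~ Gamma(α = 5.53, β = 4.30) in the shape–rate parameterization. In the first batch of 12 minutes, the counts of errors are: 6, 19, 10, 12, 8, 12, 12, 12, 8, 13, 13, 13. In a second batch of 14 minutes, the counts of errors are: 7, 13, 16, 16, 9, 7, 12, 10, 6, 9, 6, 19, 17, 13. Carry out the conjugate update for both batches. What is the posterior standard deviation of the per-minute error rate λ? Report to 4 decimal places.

With a Gamma(shape α, rate β) prior, the Poisson likelihood is conjugate: the posterior is Gamma(α + ΣXᵢ, β + n).
Batch 1: sum of counts S = 138 over n = 12 minutes.
After batch 1: Gamma(α+S, β+n) = Gamma(5.53+138, 4.30+12) = Gamma(143.53, 16.30).
Batch 2: sum of counts S = 160 over n = 14 minutes.
After batch 2: Gamma(α+S, β+n) = Gamma(143.53+160, 16.30+14) = Gamma(303.53, 30.30).
SD = √α/β = √303.53/30.30 = 0.5750.

0.5750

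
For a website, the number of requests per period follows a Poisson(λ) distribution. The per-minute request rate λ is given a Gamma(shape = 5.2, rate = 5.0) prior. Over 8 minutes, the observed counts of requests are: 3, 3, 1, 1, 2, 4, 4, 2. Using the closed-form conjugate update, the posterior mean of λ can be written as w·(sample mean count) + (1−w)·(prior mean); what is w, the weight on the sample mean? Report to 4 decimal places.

0.6154

With a Gamma(shape α, rate β) prior, the Poisson likelihood is conjugate: the posterior is Gamma(α + ΣXᵢ, β + n).
Posterior mean = (α₀+S)/(β₀+n) = [n/(β₀+n)]·(S/n) + [β₀/(β₀+n)]·(α₀/β₀), so only n and β₀ enter the weight.
Weight on data w = n/(β₀+n) = 8/(5.0+8) = 8/13.0 = 0.6154.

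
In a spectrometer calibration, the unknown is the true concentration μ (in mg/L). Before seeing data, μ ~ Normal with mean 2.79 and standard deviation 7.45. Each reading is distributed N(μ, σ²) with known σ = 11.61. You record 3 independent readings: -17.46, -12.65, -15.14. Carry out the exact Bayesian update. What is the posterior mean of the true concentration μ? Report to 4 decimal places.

-7.0874

For Normal data with known variance σ², a Normal(μ₀, σ₀²) prior on μ is conjugate. Posterior precision = 1/σ₀² + n/σ²; posterior mean is the precision-weighted average of μ₀ and x̄.
Σxᵢ = (-17.46) + (-12.65) + (-15.14) = -45.25, so n·x̄ = -45.25.
σ₀² = 7.45² = 55.5025, σ² = 11.61² = 134.7921; σ² + n·σ₀² = 134.7921 + 3·55.5025 = 301.2996.
Posterior mean = (μ₀/σ₀² + n·x̄/σ²)/(1/σ₀² + n/σ²) = (σ²·μ₀ + σ₀²·n·x̄)/(σ² + n·σ₀²) = (134.7921·2.79 + 55.5025·(-45.25))/301.2996 = -2135.418166/301.2996 = -7.0874.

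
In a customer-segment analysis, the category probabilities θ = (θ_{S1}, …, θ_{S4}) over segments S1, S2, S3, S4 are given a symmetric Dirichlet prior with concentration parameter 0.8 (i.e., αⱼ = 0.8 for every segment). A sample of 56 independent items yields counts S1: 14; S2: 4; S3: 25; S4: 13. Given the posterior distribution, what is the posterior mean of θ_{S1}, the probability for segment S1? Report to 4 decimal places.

The Dirichlet prior is conjugate to the Multinomial likelihood: each posterior αⱼ = prior αⱼ + observed count nⱼ.
Posterior concentration: (14.8, 4.8, 25.8, 13.8), total = 59.2.
E[θ_{S1}|data] = α_{S1}/Σα = 14.8/59.2 = 0.2500.

0.2500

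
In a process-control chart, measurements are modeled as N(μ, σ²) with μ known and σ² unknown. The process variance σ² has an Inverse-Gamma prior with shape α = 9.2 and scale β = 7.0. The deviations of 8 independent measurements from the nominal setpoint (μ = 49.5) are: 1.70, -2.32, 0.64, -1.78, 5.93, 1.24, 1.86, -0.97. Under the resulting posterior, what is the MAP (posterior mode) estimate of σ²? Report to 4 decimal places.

2.3575

With known mean μ and an Inverse-Gamma(α, β) prior on σ², the Normal likelihood is conjugate: posterior is Inv-Gamma(α + n/2, β + Σ(xᵢ−μ)²/2).
Σ(xᵢ−μ)² = (1.70)² + (-2.32)² + (0.64)² + (-1.78)² + (5.93)² + (1.24)² + (1.86)² + (-0.97)² = 52.9534.
Posterior: Inv-Gamma(9.2 + 8/2, 7.0 + 52.9534/2) = Inv-Gamma(13.20, 33.47670).
Mode = β/(α+1) = 33.47670/14.20 = 2.3575.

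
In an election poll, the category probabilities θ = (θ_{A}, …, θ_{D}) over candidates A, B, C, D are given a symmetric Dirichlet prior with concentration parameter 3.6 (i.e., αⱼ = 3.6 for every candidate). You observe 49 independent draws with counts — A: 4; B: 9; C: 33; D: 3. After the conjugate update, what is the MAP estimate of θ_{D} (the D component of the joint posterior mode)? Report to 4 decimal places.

0.0943

The Dirichlet prior is conjugate to the Multinomial likelihood: each posterior αⱼ = prior αⱼ + observed count nⱼ.
Posterior concentration: (7.6, 12.6, 36.6, 6.6), total = 63.4.
Joint mode component: (α_{D}−1)/(Σα−K) = 5.6/59.4 = 0.0943.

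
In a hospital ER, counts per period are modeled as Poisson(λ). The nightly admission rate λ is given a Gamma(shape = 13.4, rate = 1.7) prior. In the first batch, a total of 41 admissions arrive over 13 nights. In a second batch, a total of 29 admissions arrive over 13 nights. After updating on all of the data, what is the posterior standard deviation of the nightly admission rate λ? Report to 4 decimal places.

With a Gamma(shape α, rate β) prior, the Poisson likelihood is conjugate: the posterior is Gamma(α + ΣXᵢ, β + n).
After batch 1: Gamma(α+S, β+n) = Gamma(13.4+41, 1.7+13) = Gamma(54.4, 14.7).
After batch 2: Gamma(α+S, β+n) = Gamma(54.4+29, 14.7+13) = Gamma(83.4, 27.7).
SD = √α/β = √83.4/27.7 = 0.3297.

0.3297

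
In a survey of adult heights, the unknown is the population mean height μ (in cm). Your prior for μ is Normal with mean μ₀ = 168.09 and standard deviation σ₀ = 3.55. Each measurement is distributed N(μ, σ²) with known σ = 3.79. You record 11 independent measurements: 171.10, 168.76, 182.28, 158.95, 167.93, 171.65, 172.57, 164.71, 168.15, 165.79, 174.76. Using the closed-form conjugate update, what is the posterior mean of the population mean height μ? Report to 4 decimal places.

For Normal data with known variance σ², a Normal(μ₀, σ₀²) prior on μ is conjugate. Posterior precision = 1/σ₀² + n/σ²; posterior mean is the precision-weighted average of μ₀ and x̄.
Σxᵢ = 171.10 + 168.76 + 182.28 + 158.95 + 167.93 + 171.65 + 172.57 + 164.71 + 168.15 + 165.79 + 174.76 = 1866.65, so n·x̄ = 1866.65.
σ₀² = 3.55² = 12.6025, σ² = 3.79² = 14.3641; σ² + n·σ₀² = 14.3641 + 11·12.6025 = 152.9916.
Posterior mean = (μ₀/σ₀² + n·x̄/σ²)/(1/σ₀² + n/σ²) = (σ²·μ₀ + σ₀²·n·x̄)/(σ² + n·σ₀²) = (14.3641·168.09 + 12.6025·1866.65)/152.9916 = 25938.918194/152.9916 = 169.5447.

169.5447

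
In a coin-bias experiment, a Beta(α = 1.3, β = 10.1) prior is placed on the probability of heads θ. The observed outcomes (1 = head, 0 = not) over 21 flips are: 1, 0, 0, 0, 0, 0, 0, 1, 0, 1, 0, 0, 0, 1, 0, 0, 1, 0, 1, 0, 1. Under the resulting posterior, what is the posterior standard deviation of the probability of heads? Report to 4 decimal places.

The Beta prior is conjugate to a Binomial/Bernoulli likelihood; the update adds successes to α and failures to β.
Posterior: Beta(α+k, β+n−k) = Beta(1.3+7, 10.1+14) = Beta(8.3, 24.1).
Var = αβ/((α+β)²(α+β+1)) = 8.3·24.1/(32.4²·33.4) = 0.00570504; SD = √0.00570504 = 0.0755.

0.0755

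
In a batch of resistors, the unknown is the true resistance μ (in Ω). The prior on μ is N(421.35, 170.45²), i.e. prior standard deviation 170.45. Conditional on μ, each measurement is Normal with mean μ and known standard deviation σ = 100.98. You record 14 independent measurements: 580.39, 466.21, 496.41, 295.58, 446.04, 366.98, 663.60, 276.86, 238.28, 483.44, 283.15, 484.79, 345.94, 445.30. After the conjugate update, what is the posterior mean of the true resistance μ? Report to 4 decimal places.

419.5432

For Normal data with known variance σ², a Normal(μ₀, σ₀²) prior on μ is conjugate. Posterior precision = 1/σ₀² + n/σ²; posterior mean is the precision-weighted average of μ₀ and x̄.
Σxᵢ = 580.39 + 466.21 + 496.41 + 295.58 + 446.04 + 366.98 + 663.60 + 276.86 + 238.28 + 483.44 + 283.15 + 484.79 + 345.94 + 445.30 = 5872.97, so n·x̄ = 5872.97.
σ₀² = 170.45² = 29053.2025, σ² = 100.98² = 10196.9604; σ² + n·σ₀² = 10196.9604 + 14·29053.2025 = 416941.7954.
Posterior mean = (μ₀/σ₀² + n·x̄/σ²)/(1/σ₀² + n/σ²) = (σ²·μ₀ + σ₀²·n·x̄)/(σ² + n·σ₀²) = (10196.9604·421.35 + 29053.2025·5872.97)/416941.7954 = 174925075.950965/416941.7954 = 419.5432.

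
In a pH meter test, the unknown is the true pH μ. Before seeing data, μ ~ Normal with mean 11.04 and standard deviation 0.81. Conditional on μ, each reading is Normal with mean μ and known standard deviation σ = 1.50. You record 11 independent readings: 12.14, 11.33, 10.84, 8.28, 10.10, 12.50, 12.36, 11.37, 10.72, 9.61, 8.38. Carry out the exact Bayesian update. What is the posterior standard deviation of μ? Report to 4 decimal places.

0.3949

For Normal data with known variance σ², a Normal(μ₀, σ₀²) prior on μ is conjugate. Posterior precision = 1/σ₀² + n/σ²; posterior mean is the precision-weighted average of μ₀ and x̄.
σ₀² = 0.81² = 0.6561, σ² = 1.50² = 2.25; σ² + n·σ₀² = 2.25 + 11·0.6561 = 9.4671.
Posterior precision = 1/σ₀² + n/σ² = 1/0.6561 + 11/2.25 = (σ² + n·σ₀²)/(σ₀²σ²) = 9.4671/(0.6561·2.25); posterior variance σₙ² = σ₀²σ²/(σ² + n·σ₀²) = 0.6561·2.25/9.4671 = 0.155932.
Posterior SD = √σₙ² = √(0.6561·2.25/9.4671) = 0.3949.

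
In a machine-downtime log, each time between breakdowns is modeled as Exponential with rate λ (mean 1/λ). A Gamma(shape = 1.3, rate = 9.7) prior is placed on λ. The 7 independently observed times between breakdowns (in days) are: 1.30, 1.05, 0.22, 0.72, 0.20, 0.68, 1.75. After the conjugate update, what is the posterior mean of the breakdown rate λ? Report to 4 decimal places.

0.5314

With a Gamma(shape α, rate β) prior on the exponential rate λ, the posterior after n observations with total T = Σxᵢ is Gamma(α+n, β+T).
Sum of observations T = 5.92 days; n = 7.
Posterior: Gamma(1.3+7, 9.7+5.92) = Gamma(8.3, 15.62).
Posterior mean of λ = α/β = 8.3/15.62 = 0.5314.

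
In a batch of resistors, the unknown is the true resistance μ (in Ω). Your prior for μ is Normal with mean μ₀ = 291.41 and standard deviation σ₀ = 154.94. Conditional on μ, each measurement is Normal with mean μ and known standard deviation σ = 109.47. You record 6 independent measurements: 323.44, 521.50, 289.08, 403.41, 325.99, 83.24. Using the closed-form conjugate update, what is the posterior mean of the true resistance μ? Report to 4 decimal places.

For Normal data with known variance σ², a Normal(μ₀, σ₀²) prior on μ is conjugate. Posterior precision = 1/σ₀² + n/σ²; posterior mean is the precision-weighted average of μ₀ and x̄.
Σxᵢ = 323.44 + 521.50 + 289.08 + 403.41 + 325.99 + 83.24 = 1946.66, so n·x̄ = 1946.66.
σ₀² = 154.94² = 24006.4036, σ² = 109.47² = 11983.6809; σ² + n·σ₀² = 11983.6809 + 6·24006.4036 = 156022.1025.
Posterior mean = (μ₀/σ₀² + n·x̄/σ²)/(1/σ₀² + n/σ²) = (σ²·μ₀ + σ₀²·n·x̄)/(σ² + n·σ₀²) = (11983.6809·291.41 + 24006.4036·1946.66)/156022.1025 = 50224470.083045/156022.1025 = 321.9061.

321.9061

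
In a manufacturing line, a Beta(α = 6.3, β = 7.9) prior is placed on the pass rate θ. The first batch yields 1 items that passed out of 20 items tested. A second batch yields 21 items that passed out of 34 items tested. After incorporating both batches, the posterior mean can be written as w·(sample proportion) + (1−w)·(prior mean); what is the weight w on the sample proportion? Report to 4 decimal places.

0.7918

The Beta prior is conjugate to a Binomial/Bernoulli likelihood; the update adds successes to α and failures to β.
Total number of items tested: n = 20 + 34 = 54.
Posterior mean = (α₀+k)/(α₀+β₀+n) = [n/(α₀+β₀+n)]·(k/n) + [(α₀+β₀)/(α₀+β₀+n)]·α₀/(α₀+β₀), so only n and the prior enter the weight.
The weight on the data is w = n/(α₀+β₀+n) = 54/(6.3+7.9+54) = 54/68.2 = 0.7918.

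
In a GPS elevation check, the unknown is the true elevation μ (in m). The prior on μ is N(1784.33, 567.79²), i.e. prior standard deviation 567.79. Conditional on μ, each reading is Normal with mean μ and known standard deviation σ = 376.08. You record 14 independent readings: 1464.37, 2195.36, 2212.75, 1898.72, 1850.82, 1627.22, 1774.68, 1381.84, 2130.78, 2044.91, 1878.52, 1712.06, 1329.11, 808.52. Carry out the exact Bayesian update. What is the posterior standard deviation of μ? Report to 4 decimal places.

For Normal data with known variance σ², a Normal(μ₀, σ₀²) prior on μ is conjugate. Posterior precision = 1/σ₀² + n/σ²; posterior mean is the precision-weighted average of μ₀ and x̄.
σ₀² = 567.79² = 322385.4841, σ² = 376.08² = 141436.1664; σ² + n·σ₀² = 141436.1664 + 14·322385.4841 = 4654832.9438.
Posterior precision = 1/σ₀² + n/σ² = 1/322385.4841 + 14/141436.1664 = (σ² + n·σ₀²)/(σ₀²σ²) = 4654832.9438/(322385.4841·141436.1664); posterior variance σₙ² = σ₀²σ²/(σ² + n·σ₀²) = 322385.4841·141436.1664/4654832.9438 = 9795.618344.
Posterior SD = √σₙ² = √(322385.4841·141436.1664/4654832.9438) = 98.9728.

98.9728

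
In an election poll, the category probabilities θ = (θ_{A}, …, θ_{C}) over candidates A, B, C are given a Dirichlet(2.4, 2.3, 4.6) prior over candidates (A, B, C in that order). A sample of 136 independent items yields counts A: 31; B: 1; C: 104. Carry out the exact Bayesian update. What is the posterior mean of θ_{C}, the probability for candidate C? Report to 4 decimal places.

The Dirichlet prior is conjugate to the Multinomial likelihood: each posterior αⱼ = prior αⱼ + observed count nⱼ.
Posterior concentration: (33.4, 3.3, 108.6), total = 145.3.
E[θ_{C}|data] = α_{C}/Σα = 108.6/145.3 = 0.7474.

0.7474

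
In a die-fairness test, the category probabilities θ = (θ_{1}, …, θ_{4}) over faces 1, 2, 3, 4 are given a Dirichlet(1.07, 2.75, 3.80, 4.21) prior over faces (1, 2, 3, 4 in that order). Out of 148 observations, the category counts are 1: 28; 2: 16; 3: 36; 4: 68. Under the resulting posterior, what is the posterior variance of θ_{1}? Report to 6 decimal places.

0.000925

The Dirichlet prior is conjugate to the Multinomial likelihood: each posterior αⱼ = prior αⱼ + observed count nⱼ.
Posterior concentration: (29.07, 18.75, 39.80, 72.21), total = 159.83.
Var[θ_j] = α_j(Σα−α_j)/((Σα)²(Σα+1)) = 29.07·130.76/(159.83²·160.83) = 0.000925.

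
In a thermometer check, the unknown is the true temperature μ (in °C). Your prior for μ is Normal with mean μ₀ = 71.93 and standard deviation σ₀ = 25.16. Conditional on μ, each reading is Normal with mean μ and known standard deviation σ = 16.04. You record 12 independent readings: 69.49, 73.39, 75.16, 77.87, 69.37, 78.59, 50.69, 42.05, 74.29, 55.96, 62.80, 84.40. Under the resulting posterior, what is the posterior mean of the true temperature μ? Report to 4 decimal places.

For Normal data with known variance σ², a Normal(μ₀, σ₀²) prior on μ is conjugate. Posterior precision = 1/σ₀² + n/σ²; posterior mean is the precision-weighted average of μ₀ and x̄.
Σxᵢ = 69.49 + 73.39 + 75.16 + 77.87 + 69.37 + 78.59 + 50.69 + 42.05 + 74.29 + 55.96 + 62.80 + 84.40 = 814.06, so n·x̄ = 814.06.
σ₀² = 25.16² = 633.0256, σ² = 16.04² = 257.2816; σ² + n·σ₀² = 257.2816 + 12·633.0256 = 7853.5888.
Posterior mean = (μ₀/σ₀² + n·x̄/σ²)/(1/σ₀² + n/σ²) = (σ²·μ₀ + σ₀²·n·x̄)/(σ² + n·σ₀²) = (257.2816·71.93 + 633.0256·814.06)/7853.5888 = 533827.085424/7853.5888 = 67.9724.

67.9724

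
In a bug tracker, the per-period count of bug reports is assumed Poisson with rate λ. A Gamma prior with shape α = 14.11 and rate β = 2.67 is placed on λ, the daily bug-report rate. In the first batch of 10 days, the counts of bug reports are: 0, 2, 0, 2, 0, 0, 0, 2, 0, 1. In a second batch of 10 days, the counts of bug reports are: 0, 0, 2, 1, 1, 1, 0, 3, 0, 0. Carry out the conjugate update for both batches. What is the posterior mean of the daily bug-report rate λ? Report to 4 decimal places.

With a Gamma(shape α, rate β) prior, the Poisson likelihood is conjugate: the posterior is Gamma(α + ΣXᵢ, β + n).
Batch 1: sum of counts S = 7 over n = 10 days.
After batch 1: Gamma(α+S, β+n) = Gamma(14.11+7, 2.67+10) = Gamma(21.11, 12.67).
Batch 2: sum of counts S = 8 over n = 10 days.
After batch 2: Gamma(α+S, β+n) = Gamma(21.11+8, 12.67+10) = Gamma(29.11, 22.67).
Posterior mean = α/β = 29.11/22.67 = 1.2841.

1.2841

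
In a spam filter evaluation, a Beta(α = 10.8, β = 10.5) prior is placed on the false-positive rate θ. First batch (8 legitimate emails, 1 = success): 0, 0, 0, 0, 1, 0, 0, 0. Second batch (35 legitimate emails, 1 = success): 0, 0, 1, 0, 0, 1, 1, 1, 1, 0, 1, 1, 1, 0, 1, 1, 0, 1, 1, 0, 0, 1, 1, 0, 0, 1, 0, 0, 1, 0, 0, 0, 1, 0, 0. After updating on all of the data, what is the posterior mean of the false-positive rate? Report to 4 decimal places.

The Beta prior is conjugate to a Binomial/Bernoulli likelihood; the update adds successes to α and failures to β.
After batch 1: Beta(10.8+1, 10.5+7) = Beta(11.8, 17.5).
After batch 2: Beta(11.8+17, 17.5+18) = Beta(28.8, 35.5).
Posterior mean = α/(α+β) = 28.8/64.3 = 0.4479.

0.4479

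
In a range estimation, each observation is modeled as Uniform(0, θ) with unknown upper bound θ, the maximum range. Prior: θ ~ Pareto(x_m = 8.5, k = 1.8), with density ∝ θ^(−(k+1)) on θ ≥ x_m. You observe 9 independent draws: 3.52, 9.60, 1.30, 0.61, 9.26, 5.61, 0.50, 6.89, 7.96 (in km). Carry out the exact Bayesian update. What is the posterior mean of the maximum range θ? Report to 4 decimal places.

A Pareto(scale x_m, shape k) prior on the upper bound θ of Uniform(0, θ) is conjugate: posterior is Pareto(max(x_m, max xᵢ), k + n).
Sample maximum = 9.60; prior scale x_m = 8.5 → posterior scale = max = 9.60.
Posterior shape = 1.8 + 9 = 10.8.
E[θ|data] = k·x_m/(k−1) = 10.8·9.60/9.8 = 10.5796.

10.5796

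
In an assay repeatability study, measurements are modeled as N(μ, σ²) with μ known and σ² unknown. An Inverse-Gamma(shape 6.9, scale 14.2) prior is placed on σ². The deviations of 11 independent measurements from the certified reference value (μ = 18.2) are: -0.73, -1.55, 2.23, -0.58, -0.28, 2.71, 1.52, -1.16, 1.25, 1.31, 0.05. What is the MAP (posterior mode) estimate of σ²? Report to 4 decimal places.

With known mean μ and an Inverse-Gamma(α, β) prior on σ², the Normal likelihood is conjugate: posterior is Inv-Gamma(α + n/2, β + Σ(xᵢ−μ)²/2).
Σ(xᵢ−μ)² = (-0.73)² + (-1.55)² + (2.23)² + (-0.58)² + (-0.28)² + (2.71)² + (1.52)² + (-1.16)² + (1.25)² + (1.31)² + (0.05)² = 22.6043.
Posterior: Inv-Gamma(6.9 + 11/2, 14.2 + 22.6043/2) = Inv-Gamma(12.40, 25.50215).
Mode = β/(α+1) = 25.50215/13.40 = 1.9031.

1.9031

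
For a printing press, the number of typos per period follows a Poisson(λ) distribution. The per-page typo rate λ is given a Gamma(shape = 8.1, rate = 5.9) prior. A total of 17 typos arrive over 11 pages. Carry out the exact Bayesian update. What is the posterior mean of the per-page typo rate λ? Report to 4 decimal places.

With a Gamma(shape α, rate β) prior, the Poisson likelihood is conjugate: the posterior is Gamma(α + ΣXᵢ, β + n).
Posterior: Gamma(α+S, β+n) = Gamma(8.1+17, 5.9+11) = Gamma(25.1, 16.9).
Posterior mean = α/β = 25.1/16.9 = 1.4852.

1.4852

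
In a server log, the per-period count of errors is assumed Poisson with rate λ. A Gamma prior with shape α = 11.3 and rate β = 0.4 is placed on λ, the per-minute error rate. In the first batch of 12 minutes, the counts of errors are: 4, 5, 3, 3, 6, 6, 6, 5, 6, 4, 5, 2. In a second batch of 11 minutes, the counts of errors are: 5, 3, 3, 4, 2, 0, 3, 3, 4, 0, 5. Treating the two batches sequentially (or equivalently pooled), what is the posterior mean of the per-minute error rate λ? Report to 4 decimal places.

4.2009

With a Gamma(shape α, rate β) prior, the Poisson likelihood is conjugate: the posterior is Gamma(α + ΣXᵢ, β + n).
Batch 1: sum of counts S = 55 over n = 12 minutes.
After batch 1: Gamma(α+S, β+n) = Gamma(11.3+55, 0.4+12) = Gamma(66.3, 12.4).
Batch 2: sum of counts S = 32 over n = 11 minutes.
After batch 2: Gamma(α+S, β+n) = Gamma(66.3+32, 12.4+11) = Gamma(98.3, 23.4).
Posterior mean = α/β = 98.3/23.4 = 4.2009.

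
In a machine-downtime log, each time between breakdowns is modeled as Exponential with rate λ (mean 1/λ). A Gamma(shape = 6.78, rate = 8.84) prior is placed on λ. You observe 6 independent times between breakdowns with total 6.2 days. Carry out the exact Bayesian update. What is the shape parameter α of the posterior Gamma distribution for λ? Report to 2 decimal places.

With a Gamma(shape α, rate β) prior on the exponential rate λ, the posterior after n observations with total T = Σxᵢ is Gamma(α+n, β+T).
Posterior: Gamma(6.78+6, 8.84+6.2) = Gamma(12.78, 15.04).
Posterior α = 12.78.

12.78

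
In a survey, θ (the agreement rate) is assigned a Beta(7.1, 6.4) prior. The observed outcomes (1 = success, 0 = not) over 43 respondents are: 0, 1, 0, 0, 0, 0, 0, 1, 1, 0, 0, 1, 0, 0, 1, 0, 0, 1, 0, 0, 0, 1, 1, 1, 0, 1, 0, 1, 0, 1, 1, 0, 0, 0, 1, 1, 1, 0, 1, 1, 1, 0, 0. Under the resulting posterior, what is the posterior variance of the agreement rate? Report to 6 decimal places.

0.004323

The Beta prior is conjugate to a Binomial/Bernoulli likelihood; the update adds successes to α and failures to β.
Posterior: Beta(α+k, β+n−k) = Beta(7.1+19, 6.4+24) = Beta(26.1, 30.4).
Var = αβ/((α+β)²(α+β+1)) = 26.1·30.4/(56.5²·57.5) = 0.004323.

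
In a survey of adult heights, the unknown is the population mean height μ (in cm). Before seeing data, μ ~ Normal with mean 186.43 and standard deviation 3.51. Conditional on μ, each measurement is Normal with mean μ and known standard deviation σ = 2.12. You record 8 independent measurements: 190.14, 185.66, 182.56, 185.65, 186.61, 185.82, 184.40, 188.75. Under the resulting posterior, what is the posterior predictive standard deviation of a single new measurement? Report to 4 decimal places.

2.2431

For Normal data with known variance σ², a Normal(μ₀, σ₀²) prior on μ is conjugate. Posterior precision = 1/σ₀² + n/σ²; posterior mean is the precision-weighted average of μ₀ and x̄.
σ₀² = 3.51² = 12.3201, σ² = 2.12² = 4.4944; σ² + n·σ₀² = 4.4944 + 8·12.3201 = 103.0552.
Posterior precision = 1/σ₀² + n/σ² = 1/12.3201 + 8/4.4944 = (σ² + n·σ₀²)/(σ₀²σ²) = 103.0552/(12.3201·4.4944); posterior variance σₙ² = σ₀²σ²/(σ² + n·σ₀²) = 12.3201·4.4944/103.0552 = 0.537299.
Predictive variance for one new observation = σₙ² + σ² = 12.3201·4.4944/103.0552 + 4.4944 = σ²·(σ₀² + 103.0552)/103.0552 = 4.4944·115.3753/103.0552 = 5.031699; SD = √(4.4944·115.3753/103.0552) = 2.2431.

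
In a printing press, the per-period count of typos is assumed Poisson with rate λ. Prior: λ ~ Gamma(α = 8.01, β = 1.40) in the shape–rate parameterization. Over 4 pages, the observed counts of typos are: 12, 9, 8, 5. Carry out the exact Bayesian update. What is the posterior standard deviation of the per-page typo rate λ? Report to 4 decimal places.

1.2003

With a Gamma(shape α, rate β) prior, the Poisson likelihood is conjugate: the posterior is Gamma(α + ΣXᵢ, β + n).
Sum of counts S = 34 over n = 4 pages.
Posterior: Gamma(α+S, β+n) = Gamma(8.01+34, 1.40+4) = Gamma(42.01, 5.40).
SD = √α/β = √42.01/5.40 = 1.2003.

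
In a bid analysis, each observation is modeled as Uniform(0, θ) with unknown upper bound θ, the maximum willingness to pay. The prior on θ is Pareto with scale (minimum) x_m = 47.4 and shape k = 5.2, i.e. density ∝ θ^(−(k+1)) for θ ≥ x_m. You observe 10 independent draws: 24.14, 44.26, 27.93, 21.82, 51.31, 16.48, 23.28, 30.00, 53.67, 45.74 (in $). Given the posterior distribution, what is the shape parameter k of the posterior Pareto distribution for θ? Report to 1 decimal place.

15.2

A Pareto(scale x_m, shape k) prior on the upper bound θ of Uniform(0, θ) is conjugate: posterior is Pareto(max(x_m, max xᵢ), k + n).
Sample maximum = 53.67; prior scale x_m = 47.4 → posterior scale = max = 53.67.
Posterior shape = 5.2 + 10 = 15.2.
Posterior shape k = 15.2.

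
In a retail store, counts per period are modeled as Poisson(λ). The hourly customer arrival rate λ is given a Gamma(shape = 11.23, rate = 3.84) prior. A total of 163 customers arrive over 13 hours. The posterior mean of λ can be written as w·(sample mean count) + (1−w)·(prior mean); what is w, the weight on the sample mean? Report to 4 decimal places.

With a Gamma(shape α, rate β) prior, the Poisson likelihood is conjugate: the posterior is Gamma(α + ΣXᵢ, β + n).
Posterior mean = (α₀+S)/(β₀+n) = [n/(β₀+n)]·(S/n) + [β₀/(β₀+n)]·(α₀/β₀), so only n and β₀ enter the weight.
Weight on data w = n/(β₀+n) = 13/(3.84+13) = 13/16.84 = 0.7720.

0.7720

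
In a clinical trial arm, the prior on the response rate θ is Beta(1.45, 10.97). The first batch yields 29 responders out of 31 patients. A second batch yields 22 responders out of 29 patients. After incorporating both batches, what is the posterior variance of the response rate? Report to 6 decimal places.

0.002720

The Beta prior is conjugate to a Binomial/Bernoulli likelihood; the update adds successes to α and failures to β.
After batch 1: Beta(1.45+29, 10.97+2) = Beta(30.45, 12.97).
After batch 2: Beta(30.45+22, 12.97+7) = Beta(52.45, 19.97).
Var = αβ/((α+β)²(α+β+1)) = 52.45·19.97/(72.42²·73.42) = 0.002720.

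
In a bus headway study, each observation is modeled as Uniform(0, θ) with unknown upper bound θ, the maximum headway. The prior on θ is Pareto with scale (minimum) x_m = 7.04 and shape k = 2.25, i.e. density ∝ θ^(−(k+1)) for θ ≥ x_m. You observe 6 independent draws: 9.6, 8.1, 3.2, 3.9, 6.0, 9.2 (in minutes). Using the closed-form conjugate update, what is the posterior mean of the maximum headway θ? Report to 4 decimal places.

A Pareto(scale x_m, shape k) prior on the upper bound θ of Uniform(0, θ) is conjugate: posterior is Pareto(max(x_m, max xᵢ), k + n).
Sample maximum = 9.6; prior scale x_m = 7.04 → posterior scale = max = 9.60.
Posterior shape = 2.25 + 6 = 8.25.
E[θ|data] = k·x_m/(k−1) = 8.25·9.60/7.25 = 10.9241.

10.9241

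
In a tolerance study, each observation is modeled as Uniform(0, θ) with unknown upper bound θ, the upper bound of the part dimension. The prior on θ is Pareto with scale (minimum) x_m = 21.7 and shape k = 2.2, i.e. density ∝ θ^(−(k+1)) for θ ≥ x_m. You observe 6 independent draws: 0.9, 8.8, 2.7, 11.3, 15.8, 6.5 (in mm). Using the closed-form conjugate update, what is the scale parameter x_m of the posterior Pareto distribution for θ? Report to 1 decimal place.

A Pareto(scale x_m, shape k) prior on the upper bound θ of Uniform(0, θ) is conjugate: posterior is Pareto(max(x_m, max xᵢ), k + n).
Sample maximum = 15.8; prior scale x_m = 21.7 → posterior scale = max = 21.7.
Posterior shape = 2.2 + 6 = 8.2.
Posterior scale x_m = 21.7.

21.7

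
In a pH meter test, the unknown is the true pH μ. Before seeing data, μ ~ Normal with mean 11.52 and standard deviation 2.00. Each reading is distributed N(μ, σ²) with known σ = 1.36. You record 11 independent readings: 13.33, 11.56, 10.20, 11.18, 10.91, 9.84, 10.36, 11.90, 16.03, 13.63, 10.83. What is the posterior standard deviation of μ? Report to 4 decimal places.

For Normal data with known variance σ², a Normal(μ₀, σ₀²) prior on μ is conjugate. Posterior precision = 1/σ₀² + n/σ²; posterior mean is the precision-weighted average of μ₀ and x̄.
σ₀² = 2.00² = 4, σ² = 1.36² = 1.8496; σ² + n·σ₀² = 1.8496 + 11·4 = 45.8496.
Posterior precision = 1/σ₀² + n/σ² = 1/4 + 11/1.8496 = (σ² + n·σ₀²)/(σ₀²σ²) = 45.8496/(4·1.8496); posterior variance σₙ² = σ₀²σ²/(σ² + n·σ₀²) = 4·1.8496/45.8496 = 0.161362.
Posterior SD = √σₙ² = √(4·1.8496/45.8496) = 0.4017.

0.4017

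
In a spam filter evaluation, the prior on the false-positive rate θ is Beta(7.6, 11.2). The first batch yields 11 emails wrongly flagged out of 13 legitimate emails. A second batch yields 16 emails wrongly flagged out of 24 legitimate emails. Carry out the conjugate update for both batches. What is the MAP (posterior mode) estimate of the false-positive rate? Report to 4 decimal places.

The Beta prior is conjugate to a Binomial/Bernoulli likelihood; the update adds successes to α and failures to β.
After batch 1: Beta(7.6+11, 11.2+2) = Beta(18.6, 13.2).
After batch 2: Beta(18.6+16, 13.2+8) = Beta(34.6, 21.2).
Mode of Beta(a,b) for a,b>1 is (a−1)/(a+b−2) = 33.6/53.8 = 0.6245.

0.6245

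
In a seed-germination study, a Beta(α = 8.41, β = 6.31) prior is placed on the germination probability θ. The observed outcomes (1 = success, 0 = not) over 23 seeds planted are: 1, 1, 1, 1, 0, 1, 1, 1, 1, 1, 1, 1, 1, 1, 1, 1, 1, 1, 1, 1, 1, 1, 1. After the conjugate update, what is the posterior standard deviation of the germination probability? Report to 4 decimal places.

The Beta prior is conjugate to a Binomial/Bernoulli likelihood; the update adds successes to α and failures to β.
Posterior: Beta(α+k, β+n−k) = Beta(8.41+22, 6.31+1) = Beta(30.41, 7.31).
Var = αβ/((α+β)²(α+β+1)) = 30.41·7.31/(37.72²·38.72) = 0.00403511; SD = √0.00403511 = 0.0635.

0.0635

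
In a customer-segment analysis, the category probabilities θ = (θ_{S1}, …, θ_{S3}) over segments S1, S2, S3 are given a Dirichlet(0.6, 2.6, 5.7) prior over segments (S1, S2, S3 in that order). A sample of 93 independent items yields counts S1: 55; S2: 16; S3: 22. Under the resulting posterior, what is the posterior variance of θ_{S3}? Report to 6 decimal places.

The Dirichlet prior is conjugate to the Multinomial likelihood: each posterior αⱼ = prior αⱼ + observed count nⱼ.
Posterior concentration: (55.6, 18.6, 27.7), total = 101.9.
Var[θ_j] = α_j(Σα−α_j)/((Σα)²(Σα+1)) = 27.7·74.2/(101.9²·102.9) = 0.001924.

0.001924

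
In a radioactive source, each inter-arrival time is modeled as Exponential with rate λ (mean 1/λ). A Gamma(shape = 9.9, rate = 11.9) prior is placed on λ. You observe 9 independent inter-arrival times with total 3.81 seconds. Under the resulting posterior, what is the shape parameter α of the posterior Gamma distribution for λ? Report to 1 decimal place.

18.9

With a Gamma(shape α, rate β) prior on the exponential rate λ, the posterior after n observations with total T = Σxᵢ is Gamma(α+n, β+T).
Posterior: Gamma(9.9+9, 11.9+3.81) = Gamma(18.9, 15.71).
Posterior α = 18.9.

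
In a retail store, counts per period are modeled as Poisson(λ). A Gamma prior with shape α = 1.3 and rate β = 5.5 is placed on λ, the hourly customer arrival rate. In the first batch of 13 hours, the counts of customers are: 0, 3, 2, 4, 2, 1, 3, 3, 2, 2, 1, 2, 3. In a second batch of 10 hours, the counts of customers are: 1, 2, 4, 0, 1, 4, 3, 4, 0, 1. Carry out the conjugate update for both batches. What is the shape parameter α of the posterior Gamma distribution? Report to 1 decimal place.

With a Gamma(shape α, rate β) prior, the Poisson likelihood is conjugate: the posterior is Gamma(α + ΣXᵢ, β + n).
Batch 1: sum of counts S = 28 over n = 13 hours.
After batch 1: Gamma(α+S, β+n) = Gamma(1.3+28, 5.5+13) = Gamma(29.3, 18.5).
Batch 2: sum of counts S = 20 over n = 10 hours.
After batch 2: Gamma(α+S, β+n) = Gamma(29.3+20, 18.5+10) = Gamma(49.3, 28.5).
Posterior α = 49.3.

49.3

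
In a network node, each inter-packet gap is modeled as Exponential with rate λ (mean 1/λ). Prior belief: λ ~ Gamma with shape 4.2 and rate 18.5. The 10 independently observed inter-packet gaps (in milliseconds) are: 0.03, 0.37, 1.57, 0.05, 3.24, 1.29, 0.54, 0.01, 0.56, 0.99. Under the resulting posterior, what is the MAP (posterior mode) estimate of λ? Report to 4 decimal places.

With a Gamma(shape α, rate β) prior on the exponential rate λ, the posterior after n observations with total T = Σxᵢ is Gamma(α+n, β+T).
Sum of observations T = 8.65 milliseconds; n = 10.
Posterior: Gamma(4.2+10, 18.5+8.65) = Gamma(14.2, 27.15).
Mode = (α−1)/β = 0.4862.

0.4862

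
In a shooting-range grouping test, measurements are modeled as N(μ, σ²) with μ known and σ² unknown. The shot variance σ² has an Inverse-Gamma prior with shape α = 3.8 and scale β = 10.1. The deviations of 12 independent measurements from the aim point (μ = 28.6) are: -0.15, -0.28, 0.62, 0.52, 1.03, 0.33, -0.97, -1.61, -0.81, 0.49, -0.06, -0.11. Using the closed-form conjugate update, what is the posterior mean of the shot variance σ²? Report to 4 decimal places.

1.5097

With known mean μ and an Inverse-Gamma(α, β) prior on σ², the Normal likelihood is conjugate: posterior is Inv-Gamma(α + n/2, β + Σ(xᵢ−μ)²/2).
Σ(xᵢ−μ)² = (-0.15)² + (-0.28)² + (0.62)² + (0.52)² + (1.03)² + (0.33)² + (-0.97)² + (-1.61)² + (-0.81)² + (0.49)² + (-0.06)² + (-0.11)² = 6.3704.
Posterior: Inv-Gamma(3.8 + 12/2, 10.1 + 6.3704/2) = Inv-Gamma(9.80, 13.28520).
E[σ²|data] = β/(α−1) = 13.28520/8.80 = 1.5097.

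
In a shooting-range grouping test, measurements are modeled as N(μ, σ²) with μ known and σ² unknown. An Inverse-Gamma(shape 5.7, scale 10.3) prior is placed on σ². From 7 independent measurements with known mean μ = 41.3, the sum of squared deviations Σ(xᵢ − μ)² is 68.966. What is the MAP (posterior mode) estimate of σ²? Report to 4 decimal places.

4.3905

With known mean μ and an Inverse-Gamma(α, β) prior on σ², the Normal likelihood is conjugate: posterior is Inv-Gamma(α + n/2, β + Σ(xᵢ−μ)²/2).
Posterior: Inv-Gamma(5.7 + 7/2, 10.3 + 68.966/2) = Inv-Gamma(9.20, 44.7830).
Mode = β/(α+1) = 44.7830/10.20 = 4.3905.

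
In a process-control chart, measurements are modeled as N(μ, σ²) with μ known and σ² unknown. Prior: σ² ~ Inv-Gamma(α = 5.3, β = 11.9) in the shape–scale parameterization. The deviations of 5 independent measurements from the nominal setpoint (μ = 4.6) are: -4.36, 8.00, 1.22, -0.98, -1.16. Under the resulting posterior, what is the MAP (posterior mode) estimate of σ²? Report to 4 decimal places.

6.2843

With known mean μ and an Inverse-Gamma(α, β) prior on σ², the Normal likelihood is conjugate: posterior is Inv-Gamma(α + n/2, β + Σ(xᵢ−μ)²/2).
Σ(xᵢ−μ)² = (-4.36)² + (8.00)² + (1.22)² + (-0.98)² + (-1.16)² = 86.8040.
Posterior: Inv-Gamma(5.3 + 5/2, 11.9 + 86.8040/2) = Inv-Gamma(7.80, 55.30200).
Mode = β/(α+1) = 55.30200/8.80 = 6.2843.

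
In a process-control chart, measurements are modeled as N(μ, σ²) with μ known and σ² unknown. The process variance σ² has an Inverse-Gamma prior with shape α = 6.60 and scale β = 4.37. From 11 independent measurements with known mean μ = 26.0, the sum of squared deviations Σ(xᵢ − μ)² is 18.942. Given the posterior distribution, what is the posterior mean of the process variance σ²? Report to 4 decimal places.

1.2469

With known mean μ and an Inverse-Gamma(α, β) prior on σ², the Normal likelihood is conjugate: posterior is Inv-Gamma(α + n/2, β + Σ(xᵢ−μ)²/2).
Posterior: Inv-Gamma(6.60 + 11/2, 4.37 + 18.942/2) = Inv-Gamma(12.10, 13.8410).
E[σ²|data] = β/(α−1) = 13.8410/11.10 = 1.2469.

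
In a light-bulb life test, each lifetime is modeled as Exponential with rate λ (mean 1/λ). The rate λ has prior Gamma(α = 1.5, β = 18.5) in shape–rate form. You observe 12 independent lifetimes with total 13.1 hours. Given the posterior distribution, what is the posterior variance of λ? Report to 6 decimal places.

0.013519

With a Gamma(shape α, rate β) prior on the exponential rate λ, the posterior after n observations with total T = Σxᵢ is Gamma(α+n, β+T).
Posterior: Gamma(1.5+12, 18.5+13.1) = Gamma(13.5, 31.6).
Var = α/β² = 0.013519.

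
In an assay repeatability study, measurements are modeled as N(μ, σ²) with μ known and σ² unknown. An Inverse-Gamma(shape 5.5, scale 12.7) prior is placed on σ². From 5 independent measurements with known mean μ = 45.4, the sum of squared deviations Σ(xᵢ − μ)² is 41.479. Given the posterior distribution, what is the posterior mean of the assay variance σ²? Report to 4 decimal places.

With known mean μ and an Inverse-Gamma(α, β) prior on σ², the Normal likelihood is conjugate: posterior is Inv-Gamma(α + n/2, β + Σ(xᵢ−μ)²/2).
Posterior: Inv-Gamma(5.5 + 5/2, 12.7 + 41.479/2) = Inv-Gamma(8.00, 33.4395).
E[σ²|data] = β/(α−1) = 33.4395/7.00 = 4.7771.

4.7771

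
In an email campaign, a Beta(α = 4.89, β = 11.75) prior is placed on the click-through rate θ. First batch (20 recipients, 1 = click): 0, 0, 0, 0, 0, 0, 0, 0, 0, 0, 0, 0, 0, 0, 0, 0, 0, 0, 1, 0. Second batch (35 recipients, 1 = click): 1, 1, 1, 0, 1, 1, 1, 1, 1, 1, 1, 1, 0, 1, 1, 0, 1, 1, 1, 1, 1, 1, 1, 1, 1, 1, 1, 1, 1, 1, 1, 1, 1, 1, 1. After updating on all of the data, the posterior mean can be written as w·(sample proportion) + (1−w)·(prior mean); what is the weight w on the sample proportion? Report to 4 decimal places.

0.7677

The Beta prior is conjugate to a Binomial/Bernoulli likelihood; the update adds successes to α and failures to β.
Total number of recipients: n = 20 + 35 = 55.
Posterior mean = (α₀+k)/(α₀+β₀+n) = [n/(α₀+β₀+n)]·(k/n) + [(α₀+β₀)/(α₀+β₀+n)]·α₀/(α₀+β₀), so only n and the prior enter the weight.
The weight on the data is w = n/(α₀+β₀+n) = 55/(4.89+11.75+55) = 55/71.64 = 0.7677.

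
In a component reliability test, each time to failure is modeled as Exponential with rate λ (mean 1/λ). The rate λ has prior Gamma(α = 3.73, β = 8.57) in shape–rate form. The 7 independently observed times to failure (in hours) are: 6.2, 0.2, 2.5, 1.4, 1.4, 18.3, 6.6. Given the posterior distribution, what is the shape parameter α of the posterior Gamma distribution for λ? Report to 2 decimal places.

10.73

With a Gamma(shape α, rate β) prior on the exponential rate λ, the posterior after n observations with total T = Σxᵢ is Gamma(α+n, β+T).
Sum of observations T = 36.6 hours; n = 7.
Posterior: Gamma(3.73+7, 8.57+36.6) = Gamma(10.73, 45.17).
Posterior α = 10.73.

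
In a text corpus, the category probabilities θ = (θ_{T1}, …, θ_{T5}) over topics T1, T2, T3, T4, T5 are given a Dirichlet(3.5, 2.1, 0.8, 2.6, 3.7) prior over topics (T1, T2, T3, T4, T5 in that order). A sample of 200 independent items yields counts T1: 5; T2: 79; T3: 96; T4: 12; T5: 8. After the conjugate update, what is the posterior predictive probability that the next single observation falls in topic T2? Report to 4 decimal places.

The Dirichlet prior is conjugate to the Multinomial likelihood: each posterior αⱼ = prior αⱼ + observed count nⱼ.
Posterior concentration: (8.5, 81.1, 96.8, 14.6, 11.7), total = 212.7.
P(next = T2 | data) = α_{T2}/Σα = 0.3813.

0.3813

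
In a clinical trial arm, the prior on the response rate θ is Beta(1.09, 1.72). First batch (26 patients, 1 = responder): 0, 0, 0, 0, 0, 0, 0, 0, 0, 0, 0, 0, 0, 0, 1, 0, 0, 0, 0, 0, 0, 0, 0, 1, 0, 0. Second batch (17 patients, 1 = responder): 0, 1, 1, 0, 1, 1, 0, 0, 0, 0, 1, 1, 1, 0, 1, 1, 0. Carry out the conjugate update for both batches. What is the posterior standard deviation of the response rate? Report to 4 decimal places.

The Beta prior is conjugate to a Binomial/Bernoulli likelihood; the update adds successes to α and failures to β.
After batch 1: Beta(1.09+2, 1.72+24) = Beta(3.09, 25.72).
After batch 2: Beta(3.09+9, 25.72+8) = Beta(12.09, 33.72).
Var = αβ/((α+β)²(α+β+1)) = 12.09·33.72/(45.81²·46.81) = 0.00415006; SD = √0.00415006 = 0.0644.

0.0644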